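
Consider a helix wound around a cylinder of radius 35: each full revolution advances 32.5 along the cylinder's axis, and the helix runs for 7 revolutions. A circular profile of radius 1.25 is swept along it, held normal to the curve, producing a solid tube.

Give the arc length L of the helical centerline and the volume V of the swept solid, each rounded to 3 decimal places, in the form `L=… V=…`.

L=1556.100 V=7638.490

2πR = 2π·35 = 219.911486
per-turn = √(219.911486² + 32.5²) = √(48361.0616 + 1056.25) = √49417.3116 = 222.300049
L = 7 × 222.300049 = 1556.100340
V = π·1.25² × L = 4.908739 × 1556.100340 = 7638.489680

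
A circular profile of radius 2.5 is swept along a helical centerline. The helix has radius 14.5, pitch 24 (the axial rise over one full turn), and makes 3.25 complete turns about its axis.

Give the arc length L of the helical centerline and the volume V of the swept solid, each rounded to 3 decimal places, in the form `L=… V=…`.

L=306.197 V=6012.155

2πR = 2π·14.5 = 91.106187
per-turn = √(91.106187² + 24²) = √(8300.3373 + 576) = √8876.3373 = 94.214316
L = 3.25 × 94.214316 = 306.196526
V = π·2.5² × L = 19.634954 × 306.196526 = 6012.154736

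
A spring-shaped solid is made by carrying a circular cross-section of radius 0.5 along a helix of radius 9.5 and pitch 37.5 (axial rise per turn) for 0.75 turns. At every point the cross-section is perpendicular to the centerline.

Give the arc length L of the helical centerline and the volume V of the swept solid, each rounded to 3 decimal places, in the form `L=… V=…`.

2πR = 2π·9.5 = 59.690260
per-turn = √(59.690260² + 37.5²) = √(3562.9272 + 1406.25) = √4969.1772 = 70.492391
L = 0.75 × 70.492391 = 52.869293
V = π·0.5² × L = 0.785398 × 52.869293 = 41.523446

L=52.869 V=41.523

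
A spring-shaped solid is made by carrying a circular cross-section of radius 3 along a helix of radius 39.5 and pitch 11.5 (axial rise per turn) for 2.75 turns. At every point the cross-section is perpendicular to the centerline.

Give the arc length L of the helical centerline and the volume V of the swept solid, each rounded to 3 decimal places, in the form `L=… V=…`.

2πR = 2π·39.5 = 248.185820
per-turn = √(248.185820² + 11.5²) = √(61596.2011 + 132.25) = √61728.4511 = 248.452110
L = 2.75 × 248.452110 = 683.243303
V = π·3² × L = 28.274334 × 683.243303 = 19318.249274

L=683.243 V=19318.249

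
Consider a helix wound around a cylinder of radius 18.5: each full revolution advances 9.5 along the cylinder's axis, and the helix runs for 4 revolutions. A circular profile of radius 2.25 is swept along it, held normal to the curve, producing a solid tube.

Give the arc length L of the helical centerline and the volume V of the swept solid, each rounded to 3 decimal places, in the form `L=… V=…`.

L=466.506 V=7419.457

2πR = 2π·18.5 = 116.238928
per-turn = √(116.238928² + 9.5²) = √(13511.4884 + 90.25) = √13601.7384 = 116.626491
L = 4 × 116.626491 = 466.505964
V = π·2.25² × L = 15.904313 × 466.505964 = 7419.456785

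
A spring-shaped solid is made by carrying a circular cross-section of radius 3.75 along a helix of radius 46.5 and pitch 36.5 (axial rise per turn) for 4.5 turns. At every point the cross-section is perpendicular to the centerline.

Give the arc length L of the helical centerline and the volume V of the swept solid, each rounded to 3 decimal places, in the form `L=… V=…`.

2πR = 2π·46.5 = 292.168117
per-turn = √(292.168117² + 36.5²) = √(85362.2085 + 1332.25) = √86694.4585 = 294.439227
L = 4.5 × 294.439227 = 1324.976522
V = π·3.75² × L = 44.178647 × 1324.976522 = 58535.669641

L=1324.977 V=58535.670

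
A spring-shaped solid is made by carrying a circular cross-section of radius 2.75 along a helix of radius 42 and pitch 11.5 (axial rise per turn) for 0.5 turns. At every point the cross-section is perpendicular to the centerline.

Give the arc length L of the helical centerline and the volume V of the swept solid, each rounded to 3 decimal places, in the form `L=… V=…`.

L=132.072 V=3137.808

2πR = 2π·42 = 263.893783
per-turn = √(263.893783² + 11.5²) = √(69639.9287 + 132.25) = √69772.1787 = 264.144238
L = 0.5 × 264.144238 = 132.072119
V = π·2.75² × L = 23.758294 × 132.072119 = 3137.808295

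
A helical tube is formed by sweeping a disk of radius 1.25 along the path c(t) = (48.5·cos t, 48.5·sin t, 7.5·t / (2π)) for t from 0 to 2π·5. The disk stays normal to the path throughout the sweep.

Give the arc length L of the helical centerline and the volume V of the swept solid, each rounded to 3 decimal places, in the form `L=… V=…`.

2πR = 2π·48.5 = 304.734487
per-turn = √(304.734487² + 7.5²) = √(92863.1078 + 56.25) = √92919.3578 = 304.826767
L = 5 × 304.826767 = 1524.133834
V = π·1.25² × L = 4.908739 × 1524.133834 = 7481.574465

L=1524.134 V=7481.574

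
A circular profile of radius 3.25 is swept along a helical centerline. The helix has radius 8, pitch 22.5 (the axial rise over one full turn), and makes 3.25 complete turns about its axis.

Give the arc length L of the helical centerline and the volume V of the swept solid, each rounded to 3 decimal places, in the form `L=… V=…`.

2πR = 2π·8 = 50.265482
per-turn = √(50.265482² + 22.5²) = √(2526.6187 + 506.25) = √3032.8687 = 55.071487
L = 3.25 × 55.071487 = 178.982334
V = π·3.25² × L = 33.183072 × 178.982334 = 5939.183752

L=178.982 V=5939.184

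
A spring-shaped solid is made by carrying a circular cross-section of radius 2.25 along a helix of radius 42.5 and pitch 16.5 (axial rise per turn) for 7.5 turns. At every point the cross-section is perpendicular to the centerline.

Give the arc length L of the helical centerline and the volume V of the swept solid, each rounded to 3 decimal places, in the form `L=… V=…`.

2πR = 2π·42.5 = 267.035376
per-turn = √(267.035376² + 16.5²) = √(71307.8918 + 272.25) = √71580.1418 = 267.544654
L = 7.5 × 267.544654 = 2006.584904
V = π·2.25² × L = 15.904313 × 2006.584904 = 31913.353987

L=2006.585 V=31913.354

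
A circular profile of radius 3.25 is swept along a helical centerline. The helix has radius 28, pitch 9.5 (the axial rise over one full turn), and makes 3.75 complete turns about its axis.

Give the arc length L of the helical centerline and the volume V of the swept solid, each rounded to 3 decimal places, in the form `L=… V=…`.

2πR = 2π·28 = 175.929189
per-turn = √(175.929189² + 9.5²) = √(30951.0794 + 90.25) = √31041.3294 = 176.185497
L = 3.75 × 176.185497 = 660.695614
V = π·3.25² × L = 33.183072 × 660.695614 = 21923.910405

L=660.696 V=21923.910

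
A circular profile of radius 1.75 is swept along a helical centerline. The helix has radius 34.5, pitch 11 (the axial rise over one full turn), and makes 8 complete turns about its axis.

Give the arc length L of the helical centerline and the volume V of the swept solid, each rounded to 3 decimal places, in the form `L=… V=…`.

2πR = 2π·34.5 = 216.769893
per-turn = √(216.769893² + 11²) = √(46989.1866 + 121) = √47110.1866 = 217.048811
L = 8 × 217.048811 = 1736.390492
V = π·1.75² × L = 9.621128 × 1736.390492 = 16706.034313

L=1736.390 V=16706.034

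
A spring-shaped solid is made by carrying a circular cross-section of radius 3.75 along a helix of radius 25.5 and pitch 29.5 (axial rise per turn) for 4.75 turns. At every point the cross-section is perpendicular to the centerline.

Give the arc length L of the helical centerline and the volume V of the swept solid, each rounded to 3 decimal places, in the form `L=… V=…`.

2πR = 2π·25.5 = 160.221225
per-turn = √(160.221225² + 29.5²) = √(25670.8410 + 870.25) = √26541.0910 = 162.914367
L = 4.75 × 162.914367 = 773.843244
V = π·3.75² × L = 44.178647 × 773.843244 = 34187.347284

L=773.843 V=34187.347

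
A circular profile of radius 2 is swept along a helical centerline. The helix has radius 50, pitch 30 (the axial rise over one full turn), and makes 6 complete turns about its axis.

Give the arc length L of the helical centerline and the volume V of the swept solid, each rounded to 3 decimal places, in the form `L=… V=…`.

2πR = 2π·50 = 314.159265
per-turn = √(314.159265² + 30²) = √(98696.0440 + 900) = √99596.0440 = 315.588409
L = 6 × 315.588409 = 1893.530455
V = π·2² × L = 12.566371 × 1893.530455 = 23794.805468

L=1893.530 V=23794.805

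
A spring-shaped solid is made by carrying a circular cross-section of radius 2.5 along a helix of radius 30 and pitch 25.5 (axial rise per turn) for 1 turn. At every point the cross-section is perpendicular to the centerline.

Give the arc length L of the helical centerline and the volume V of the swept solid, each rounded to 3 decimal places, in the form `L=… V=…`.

L=190.213 V=3734.815

2πR = 2π·30 = 188.495559
per-turn = √(188.495559² + 25.5²) = √(35530.5758 + 650.25) = √36180.8258 = 190.212581
L = 1 × 190.212581 = 190.212581
V = π·2.5² × L = 19.634954 × 190.212581 = 3734.815288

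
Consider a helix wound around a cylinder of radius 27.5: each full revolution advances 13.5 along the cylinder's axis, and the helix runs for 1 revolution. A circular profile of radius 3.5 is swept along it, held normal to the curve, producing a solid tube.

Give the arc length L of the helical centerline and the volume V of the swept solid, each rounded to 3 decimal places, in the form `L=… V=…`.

2πR = 2π·27.5 = 172.787596
per-turn = √(172.787596² + 13.5²) = √(29855.5533 + 182.25) = √30037.8033 = 173.314175
L = 1 × 173.314175 = 173.314175
V = π·3.5² × L = 38.484510 × 173.314175 = 6669.911108

L=173.314 V=6669.911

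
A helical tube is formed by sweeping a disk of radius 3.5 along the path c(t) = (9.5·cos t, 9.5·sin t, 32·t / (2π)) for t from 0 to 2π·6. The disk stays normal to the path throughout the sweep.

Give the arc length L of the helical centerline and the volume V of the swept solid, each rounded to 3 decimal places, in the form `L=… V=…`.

L=406.361 V=15638.609

2πR = 2π·9.5 = 59.690260
per-turn = √(59.690260² + 32²) = √(3562.9272 + 1024) = √4586.9272 = 67.726857
L = 6 × 67.726857 = 406.361143
V = π·3.5² × L = 38.484510 × 406.361143 = 15638.609486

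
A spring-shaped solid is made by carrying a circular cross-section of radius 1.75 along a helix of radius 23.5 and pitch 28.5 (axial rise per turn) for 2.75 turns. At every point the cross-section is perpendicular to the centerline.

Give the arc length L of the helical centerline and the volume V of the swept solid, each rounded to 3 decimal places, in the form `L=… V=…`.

L=413.546 V=3978.775

2πR = 2π·23.5 = 147.654855
per-turn = √(147.654855² + 28.5²) = √(21801.9561 + 812.25) = √22614.2061 = 150.380205
L = 2.75 × 150.380205 = 413.545564
V = π·1.75² × L = 9.621128 × 413.545564 = 3978.774602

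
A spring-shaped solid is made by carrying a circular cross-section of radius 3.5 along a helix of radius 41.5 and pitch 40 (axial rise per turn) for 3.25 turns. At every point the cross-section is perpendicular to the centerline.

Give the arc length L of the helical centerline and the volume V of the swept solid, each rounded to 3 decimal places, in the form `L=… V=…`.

2πR = 2π·41.5 = 260.752190
per-turn = √(260.752190² + 40²) = √(67991.7047 + 1600) = √69591.7047 = 263.802397
L = 3.25 × 263.802397 = 857.357791
V = π·3.5² × L = 38.484510 × 857.357791 = 32994.994471

L=857.358 V=32994.994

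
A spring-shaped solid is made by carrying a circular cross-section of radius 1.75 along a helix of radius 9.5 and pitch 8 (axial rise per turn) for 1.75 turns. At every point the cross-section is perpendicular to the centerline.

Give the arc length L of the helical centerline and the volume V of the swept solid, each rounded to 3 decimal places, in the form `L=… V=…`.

2πR = 2π·9.5 = 59.690260
per-turn = √(59.690260² + 8²) = √(3562.9272 + 64) = √3626.9272 = 60.223975
L = 1.75 × 60.223975 = 105.391957
V = π·1.75² × L = 9.621128 × 105.391957 = 1013.989452

L=105.392 V=1013.989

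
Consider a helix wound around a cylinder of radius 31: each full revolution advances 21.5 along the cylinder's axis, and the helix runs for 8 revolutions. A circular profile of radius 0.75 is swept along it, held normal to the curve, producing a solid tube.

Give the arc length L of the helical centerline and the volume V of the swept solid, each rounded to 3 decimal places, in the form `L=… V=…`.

2πR = 2π·31 = 194.778745
per-turn = √(194.778745² + 21.5²) = √(37938.7593 + 462.25) = √38401.0093 = 195.961755
L = 8 × 195.961755 = 1567.694038
V = π·0.75² × L = 1.767146 × 1567.694038 = 2770.344041

L=1567.694 V=2770.344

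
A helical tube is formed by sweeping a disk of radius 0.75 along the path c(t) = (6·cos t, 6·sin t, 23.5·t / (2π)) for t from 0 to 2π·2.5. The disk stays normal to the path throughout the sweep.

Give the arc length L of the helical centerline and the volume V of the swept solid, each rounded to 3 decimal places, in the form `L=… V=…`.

2πR = 2π·6 = 37.699112
per-turn = √(37.699112² + 23.5²) = √(1421.2230 + 552.25) = √1973.4730 = 44.423789
L = 2.5 × 44.423789 = 111.059473
V = π·0.75² × L = 1.767146 × 111.059473 = 196.258288

L=111.059 V=196.258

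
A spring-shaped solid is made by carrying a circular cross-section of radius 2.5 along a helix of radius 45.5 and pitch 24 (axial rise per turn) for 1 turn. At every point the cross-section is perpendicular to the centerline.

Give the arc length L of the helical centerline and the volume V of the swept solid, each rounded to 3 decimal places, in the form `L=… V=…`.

2πR = 2π·45.5 = 285.884931
per-turn = √(285.884931² + 24²) = √(81730.1940 + 576) = √82306.1940 = 286.890561
L = 1 × 286.890561 = 286.890561
V = π·2.5² × L = 19.634954 × 286.890561 = 5633.082995

L=286.891 V=5633.083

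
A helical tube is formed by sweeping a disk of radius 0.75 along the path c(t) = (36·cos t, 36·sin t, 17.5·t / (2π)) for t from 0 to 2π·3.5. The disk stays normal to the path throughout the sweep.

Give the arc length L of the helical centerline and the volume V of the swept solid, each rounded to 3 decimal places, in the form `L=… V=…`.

L=794.047 V=1403.197

2πR = 2π·36 = 226.194671
per-turn = √(226.194671² + 17.5²) = √(51164.0292 + 306.25) = √51470.2792 = 226.870622
L = 3.5 × 226.870622 = 794.047178
V = π·0.75² × L = 1.767146 × 794.047178 = 1403.197189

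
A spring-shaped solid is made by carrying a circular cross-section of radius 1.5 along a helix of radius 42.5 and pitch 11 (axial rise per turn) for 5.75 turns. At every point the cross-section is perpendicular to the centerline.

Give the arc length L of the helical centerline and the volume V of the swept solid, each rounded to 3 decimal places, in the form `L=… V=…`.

L=1536.756 V=10862.685

2πR = 2π·42.5 = 267.035376
per-turn = √(267.035376² + 11²) = √(71307.8918 + 121) = √71428.8918 = 267.261841
L = 5.75 × 267.261841 = 1536.755587
V = π·1.5² × L = 7.068583 × 1536.755587 = 10862.685143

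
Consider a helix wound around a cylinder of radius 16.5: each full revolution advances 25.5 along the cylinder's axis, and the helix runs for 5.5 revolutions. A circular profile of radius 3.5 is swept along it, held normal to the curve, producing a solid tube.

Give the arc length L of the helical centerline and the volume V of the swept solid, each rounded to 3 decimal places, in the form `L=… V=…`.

2πR = 2π·16.5 = 103.672558
per-turn = √(103.672558² + 25.5²) = √(10747.9992 + 650.25) = √11398.2492 = 106.762583
L = 5.5 × 106.762583 = 587.194208
V = π·3.5² × L = 38.484510 × 587.194208 = 22597.881379

L=587.194 V=22597.881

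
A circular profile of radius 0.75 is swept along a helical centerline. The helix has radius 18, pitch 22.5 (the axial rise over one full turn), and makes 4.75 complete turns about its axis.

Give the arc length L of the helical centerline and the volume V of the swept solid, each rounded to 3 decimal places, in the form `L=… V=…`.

2πR = 2π·18 = 113.097336
per-turn = √(113.097336² + 22.5²) = √(12791.0073 + 506.25) = √13297.2573 = 115.313734
L = 4.75 × 115.313734 = 547.740238
V = π·0.75² × L = 1.767146 × 547.740238 = 967.936897

L=547.740 V=967.937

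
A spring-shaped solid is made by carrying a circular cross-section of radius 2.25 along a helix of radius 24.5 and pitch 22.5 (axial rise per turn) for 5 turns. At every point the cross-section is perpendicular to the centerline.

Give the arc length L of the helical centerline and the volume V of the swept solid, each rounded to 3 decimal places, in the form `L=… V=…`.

2πR = 2π·24.5 = 153.938040
per-turn = √(153.938040² + 22.5²) = √(23696.9202 + 506.25) = √24203.1702 = 155.573681
L = 5 × 155.573681 = 777.868404
V = π·2.25² × L = 15.904313 × 777.868404 = 12371.462424

L=777.868 V=12371.462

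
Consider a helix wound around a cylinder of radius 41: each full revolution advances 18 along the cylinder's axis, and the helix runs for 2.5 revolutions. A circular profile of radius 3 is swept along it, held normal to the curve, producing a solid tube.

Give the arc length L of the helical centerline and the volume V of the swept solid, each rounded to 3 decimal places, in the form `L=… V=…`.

2πR = 2π·41 = 257.610598
per-turn = √(257.610598² + 18²) = √(66363.2200 + 324) = √66687.2200 = 258.238688
L = 2.5 × 258.238688 = 645.596720
V = π·3² × L = 28.274334 × 645.596720 = 18253.817216

L=645.597 V=18253.817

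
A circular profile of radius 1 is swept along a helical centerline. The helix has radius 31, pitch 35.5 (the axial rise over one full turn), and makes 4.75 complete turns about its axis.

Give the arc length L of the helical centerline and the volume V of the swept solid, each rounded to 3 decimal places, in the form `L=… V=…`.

2πR = 2π·31 = 194.778745
per-turn = √(194.778745² + 35.5²) = √(37938.7593 + 1260.25) = √39199.0093 = 197.987397
L = 4.75 × 197.987397 = 940.440135
V = π·1² × L = 3.141593 × 940.440135 = 2954.479820

L=940.440 V=2954.480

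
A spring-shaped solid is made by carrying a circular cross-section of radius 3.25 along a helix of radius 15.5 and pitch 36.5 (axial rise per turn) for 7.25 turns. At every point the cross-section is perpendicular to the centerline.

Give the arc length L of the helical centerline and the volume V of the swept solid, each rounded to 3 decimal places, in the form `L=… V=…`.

2πR = 2π·15.5 = 97.389372
per-turn = √(97.389372² + 36.5²) = √(9484.6898 + 1332.25) = √10816.9398 = 104.004518
L = 7.25 × 104.004518 = 754.032758
V = π·3.25² × L = 33.183072 × 754.032758 = 25021.123596

L=754.033 V=25021.124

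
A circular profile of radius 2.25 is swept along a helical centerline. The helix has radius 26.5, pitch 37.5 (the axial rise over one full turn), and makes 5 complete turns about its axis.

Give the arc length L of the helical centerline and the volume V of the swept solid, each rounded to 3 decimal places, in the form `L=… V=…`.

2πR = 2π·26.5 = 166.504411
per-turn = √(166.504411² + 37.5²) = √(27723.7188 + 1406.25) = √29129.9688 = 170.675038
L = 5 × 170.675038 = 853.375192
V = π·2.25² × L = 15.904313 × 853.375192 = 13572.346004

L=853.375 V=13572.346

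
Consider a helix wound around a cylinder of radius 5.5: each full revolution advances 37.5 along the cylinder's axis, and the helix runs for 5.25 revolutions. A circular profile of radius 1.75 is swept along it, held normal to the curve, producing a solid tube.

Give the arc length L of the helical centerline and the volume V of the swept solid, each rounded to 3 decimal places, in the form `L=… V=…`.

2πR = 2π·5.5 = 34.557519
per-turn = √(34.557519² + 37.5²) = √(1194.2221 + 1406.25) = √2600.4721 = 50.994825
L = 5.25 × 50.994825 = 267.722829
V = π·1.75² × L = 9.621128 × 267.722829 = 2575.795473

L=267.723 V=2575.795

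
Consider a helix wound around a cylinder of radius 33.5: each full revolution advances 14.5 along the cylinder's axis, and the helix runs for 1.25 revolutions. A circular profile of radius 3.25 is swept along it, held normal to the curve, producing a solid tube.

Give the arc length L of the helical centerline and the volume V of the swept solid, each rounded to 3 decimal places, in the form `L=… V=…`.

2πR = 2π·33.5 = 210.486708
per-turn = √(210.486708² + 14.5²) = √(44304.6542 + 210.25) = √44514.9042 = 210.985554
L = 1.25 × 210.985554 = 263.731943
V = π·3.25² × L = 33.183072 × 263.731943 = 8751.436159

L=263.732 V=8751.436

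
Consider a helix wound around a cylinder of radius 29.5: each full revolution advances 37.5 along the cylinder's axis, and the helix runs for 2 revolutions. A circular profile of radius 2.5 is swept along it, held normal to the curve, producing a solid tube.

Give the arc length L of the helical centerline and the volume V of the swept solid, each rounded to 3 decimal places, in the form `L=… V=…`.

L=378.219 V=7426.306

2πR = 2π·29.5 = 185.353967
per-turn = √(185.353967² + 37.5²) = √(34356.0929 + 1406.25) = √35762.3429 = 189.109341
L = 2 × 189.109341 = 378.218682
V = π·2.5² × L = 19.634954 × 378.218682 = 7426.306462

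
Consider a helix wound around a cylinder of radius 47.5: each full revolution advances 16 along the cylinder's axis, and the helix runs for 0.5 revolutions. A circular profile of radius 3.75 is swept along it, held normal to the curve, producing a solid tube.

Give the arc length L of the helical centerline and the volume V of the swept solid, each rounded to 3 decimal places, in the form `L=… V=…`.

L=149.440 V=6602.054

2πR = 2π·47.5 = 298.451302
per-turn = √(298.451302² + 16²) = √(89073.1797 + 256) = √89329.1797 = 298.879875
L = 0.5 × 298.879875 = 149.439938
V = π·3.75² × L = 44.178647 × 149.439938 = 6602.054202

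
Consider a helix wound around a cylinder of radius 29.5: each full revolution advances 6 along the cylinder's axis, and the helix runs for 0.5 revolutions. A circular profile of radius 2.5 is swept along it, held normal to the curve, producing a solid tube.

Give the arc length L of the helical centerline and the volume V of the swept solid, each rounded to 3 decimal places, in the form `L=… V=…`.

L=92.726 V=1820.661

2πR = 2π·29.5 = 185.353967
per-turn = √(185.353967² + 6²) = √(34356.0929 + 36) = √34392.0929 = 185.451053
L = 0.5 × 185.451053 = 92.725526
V = π·2.5² × L = 19.634954 × 92.725526 = 1820.661452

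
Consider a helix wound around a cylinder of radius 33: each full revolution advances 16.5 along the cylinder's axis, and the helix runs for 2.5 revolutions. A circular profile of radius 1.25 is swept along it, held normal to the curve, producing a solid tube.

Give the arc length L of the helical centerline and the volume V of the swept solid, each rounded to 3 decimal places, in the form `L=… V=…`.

2πR = 2π·33 = 207.345115
per-turn = √(207.345115² + 16.5²) = √(42991.9968 + 272.25) = √43264.2468 = 208.000593
L = 2.5 × 208.000593 = 520.001483
V = π·1.25² × L = 4.908739 × 520.001483 = 2552.551311

L=520.001 V=2552.551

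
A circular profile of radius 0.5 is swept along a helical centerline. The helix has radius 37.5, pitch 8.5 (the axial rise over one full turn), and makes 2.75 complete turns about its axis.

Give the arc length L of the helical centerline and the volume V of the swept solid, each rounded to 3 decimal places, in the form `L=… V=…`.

L=648.375 V=509.233

2πR = 2π·37.5 = 235.619449
per-turn = √(235.619449² + 8.5²) = √(55516.5248 + 72.25) = √55588.7748 = 235.772718
L = 2.75 × 235.772718 = 648.374976
V = π·0.5² × L = 0.785398 × 648.374976 = 509.232515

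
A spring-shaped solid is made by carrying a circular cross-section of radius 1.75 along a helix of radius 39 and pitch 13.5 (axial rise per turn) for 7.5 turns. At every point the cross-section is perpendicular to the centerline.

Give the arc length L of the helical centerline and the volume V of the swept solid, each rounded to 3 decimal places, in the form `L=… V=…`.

2πR = 2π·39 = 245.044227
per-turn = √(245.044227² + 13.5²) = √(60046.6732 + 182.25) = √60228.9232 = 245.415817
L = 7.5 × 245.415817 = 1840.618627
V = π·1.75² × L = 9.621128 × 1840.618627 = 17708.826489

L=1840.619 V=17708.826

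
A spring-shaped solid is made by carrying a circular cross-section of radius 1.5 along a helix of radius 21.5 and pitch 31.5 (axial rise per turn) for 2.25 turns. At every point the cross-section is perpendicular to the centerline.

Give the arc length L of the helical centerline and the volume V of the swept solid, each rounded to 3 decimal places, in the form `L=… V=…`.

L=312.103 V=2206.126

2πR = 2π·21.5 = 135.088484
per-turn = √(135.088484² + 31.5²) = √(18248.8985 + 992.25) = √19241.1485 = 138.712467
L = 2.25 × 138.712467 = 312.103051
V = π·1.5² × L = 7.068583 × 312.103051 = 2206.126468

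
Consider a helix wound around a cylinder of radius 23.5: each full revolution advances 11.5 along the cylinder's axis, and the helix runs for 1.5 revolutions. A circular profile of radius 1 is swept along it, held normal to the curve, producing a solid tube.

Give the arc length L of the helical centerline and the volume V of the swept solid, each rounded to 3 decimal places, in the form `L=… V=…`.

2πR = 2π·23.5 = 147.654855
per-turn = √(147.654855² + 11.5²) = √(21801.9561 + 132.25) = √21934.2061 = 148.102013
L = 1.5 × 148.102013 = 222.153019
V = π·1² × L = 3.141593 × 222.153019 = 697.914292

L=222.153 V=697.914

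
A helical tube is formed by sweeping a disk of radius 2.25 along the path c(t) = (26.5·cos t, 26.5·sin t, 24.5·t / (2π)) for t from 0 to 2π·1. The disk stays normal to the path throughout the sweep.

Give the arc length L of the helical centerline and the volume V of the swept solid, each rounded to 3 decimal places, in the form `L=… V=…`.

L=168.297 V=2676.652

2πR = 2π·26.5 = 166.504411
per-turn = √(166.504411² + 24.5²) = √(27723.7188 + 600.25) = √28323.9688 = 168.297263
L = 1 × 168.297263 = 168.297263
V = π·2.25² × L = 15.904313 × 168.297263 = 2676.652317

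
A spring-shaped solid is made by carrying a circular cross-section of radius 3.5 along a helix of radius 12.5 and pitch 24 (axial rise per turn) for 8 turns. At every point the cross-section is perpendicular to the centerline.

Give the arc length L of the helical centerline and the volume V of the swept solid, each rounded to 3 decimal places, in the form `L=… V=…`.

L=656.999 V=25284.299

2πR = 2π·12.5 = 78.539816
per-turn = √(78.539816² + 24²) = √(6168.5028 + 576) = √6744.5028 = 82.124922
L = 8 × 82.124922 = 656.999373
V = π·3.5² × L = 38.484510 × 656.999373 = 25284.298942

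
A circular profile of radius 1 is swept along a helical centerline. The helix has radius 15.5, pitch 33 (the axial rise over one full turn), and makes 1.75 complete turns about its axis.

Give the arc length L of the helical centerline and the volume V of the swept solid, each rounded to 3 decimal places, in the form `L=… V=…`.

2πR = 2π·15.5 = 97.389372
per-turn = √(97.389372² + 33²) = √(9484.6898 + 1089) = √10573.6898 = 102.828449
L = 1.75 × 102.828449 = 179.949785
V = π·1² × L = 3.141593 × 179.949785 = 565.328922

L=179.950 V=565.329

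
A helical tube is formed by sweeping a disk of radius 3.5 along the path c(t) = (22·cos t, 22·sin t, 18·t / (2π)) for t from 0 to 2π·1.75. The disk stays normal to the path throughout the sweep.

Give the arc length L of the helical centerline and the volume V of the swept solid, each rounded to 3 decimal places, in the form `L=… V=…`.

L=243.945 V=9388.102

2πR = 2π·22 = 138.230077
per-turn = √(138.230077² + 18²) = √(19107.5541 + 324) = √19431.5541 = 139.397109
L = 1.75 × 139.397109 = 243.944942
V = π·3.5² × L = 38.484510 × 243.944942 = 9388.101543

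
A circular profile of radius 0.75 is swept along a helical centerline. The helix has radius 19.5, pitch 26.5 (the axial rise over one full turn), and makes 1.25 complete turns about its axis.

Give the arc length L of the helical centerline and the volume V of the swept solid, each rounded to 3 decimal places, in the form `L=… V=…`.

L=156.694 V=276.901

2πR = 2π·19.5 = 122.522113
per-turn = √(122.522113² + 26.5²) = √(15011.6683 + 702.25) = √15713.9183 = 125.355169
L = 1.25 × 125.355169 = 156.693961
V = π·0.75² × L = 1.767146 × 156.693961 = 276.901085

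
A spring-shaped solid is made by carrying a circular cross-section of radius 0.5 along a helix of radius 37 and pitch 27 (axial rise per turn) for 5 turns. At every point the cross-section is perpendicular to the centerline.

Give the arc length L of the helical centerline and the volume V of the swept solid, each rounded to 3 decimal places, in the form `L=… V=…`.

2πR = 2π·37 = 232.477856
per-turn = √(232.477856² + 27²) = √(54045.9537 + 729) = √54774.9537 = 234.040496
L = 5 × 234.040496 = 1170.202479
V = π·0.5² × L = 0.785398 × 1170.202479 = 919.074878

L=1170.202 V=919.075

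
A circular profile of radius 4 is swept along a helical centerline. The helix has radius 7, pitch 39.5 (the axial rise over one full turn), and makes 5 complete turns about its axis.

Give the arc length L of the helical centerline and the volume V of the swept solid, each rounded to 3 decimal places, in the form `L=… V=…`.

2πR = 2π·7 = 43.982297
per-turn = √(43.982297² + 39.5²) = √(1934.4425 + 1560.25) = √3494.6925 = 59.115924
L = 5 × 59.115924 = 295.579620
V = π·4² × L = 50.265482 × 295.579620 = 14857.452187

L=295.580 V=14857.452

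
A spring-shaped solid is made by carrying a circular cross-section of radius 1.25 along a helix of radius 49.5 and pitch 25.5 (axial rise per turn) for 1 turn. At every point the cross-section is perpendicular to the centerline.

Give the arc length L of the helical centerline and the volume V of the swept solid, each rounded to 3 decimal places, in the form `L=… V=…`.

2πR = 2π·49.5 = 311.017673
per-turn = √(311.017673² + 25.5²) = √(96731.9927 + 650.25) = √97382.2427 = 312.061280
L = 1 × 312.061280 = 312.061280
V = π·1.25² × L = 4.908739 × 312.061280 = 1531.827228

L=312.061 V=1531.827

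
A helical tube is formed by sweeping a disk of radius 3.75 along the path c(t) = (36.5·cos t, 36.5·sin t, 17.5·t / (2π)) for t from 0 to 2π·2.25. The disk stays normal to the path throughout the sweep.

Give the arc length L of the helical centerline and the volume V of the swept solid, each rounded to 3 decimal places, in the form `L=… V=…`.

L=517.507 V=22862.746

2πR = 2π·36.5 = 229.336264
per-turn = √(229.336264² + 17.5²) = √(52595.1219 + 306.25) = √52901.3719 = 230.002982
L = 2.25 × 230.002982 = 517.506710
V = π·3.75² × L = 44.178647 × 517.506710 = 22862.746106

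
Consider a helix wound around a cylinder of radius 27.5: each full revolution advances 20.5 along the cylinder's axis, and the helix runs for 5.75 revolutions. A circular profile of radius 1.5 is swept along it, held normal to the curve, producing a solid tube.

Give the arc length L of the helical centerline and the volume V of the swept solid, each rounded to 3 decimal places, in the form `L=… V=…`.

L=1000.497 V=7072.095

2πR = 2π·27.5 = 172.787596
per-turn = √(172.787596² + 20.5²) = √(29855.5533 + 420.25) = √30275.8033 = 173.999435
L = 5.75 × 173.999435 = 1000.496750
V = π·1.5² × L = 7.068583 × 1000.496750 = 7072.094790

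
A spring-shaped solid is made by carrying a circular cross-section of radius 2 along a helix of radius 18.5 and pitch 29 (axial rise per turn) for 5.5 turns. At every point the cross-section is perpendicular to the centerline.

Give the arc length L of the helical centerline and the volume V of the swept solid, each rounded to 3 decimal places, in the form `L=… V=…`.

L=658.910 V=8280.111

2πR = 2π·18.5 = 116.238928
per-turn = √(116.238928² + 29²) = √(13511.4884 + 841) = √14352.4884 = 119.801872
L = 5.5 × 119.801872 = 658.910293
V = π·2² × L = 12.566371 × 658.910293 = 8280.110950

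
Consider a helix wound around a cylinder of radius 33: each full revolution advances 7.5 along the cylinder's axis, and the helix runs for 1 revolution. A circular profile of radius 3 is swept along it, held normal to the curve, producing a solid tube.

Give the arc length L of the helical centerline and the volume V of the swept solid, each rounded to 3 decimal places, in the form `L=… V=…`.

2πR = 2π·33 = 207.345115
per-turn = √(207.345115² + 7.5²) = √(42991.9968 + 56.25) = √43048.2468 = 207.480714
L = 1 × 207.480714 = 207.480714
V = π·3² × L = 28.274334 × 207.480714 = 5866.378988

L=207.481 V=5866.379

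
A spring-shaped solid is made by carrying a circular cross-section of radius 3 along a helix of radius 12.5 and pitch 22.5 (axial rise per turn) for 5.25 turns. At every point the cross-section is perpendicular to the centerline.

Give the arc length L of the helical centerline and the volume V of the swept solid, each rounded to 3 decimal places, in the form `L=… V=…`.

L=428.921 V=12127.444

2πR = 2π·12.5 = 78.539816
per-turn = √(78.539816² + 22.5²) = √(6168.5028 + 506.25) = √6674.7528 = 81.699160
L = 5.25 × 81.699160 = 428.920590
V = π·3² × L = 28.274334 × 428.920590 = 12127.443976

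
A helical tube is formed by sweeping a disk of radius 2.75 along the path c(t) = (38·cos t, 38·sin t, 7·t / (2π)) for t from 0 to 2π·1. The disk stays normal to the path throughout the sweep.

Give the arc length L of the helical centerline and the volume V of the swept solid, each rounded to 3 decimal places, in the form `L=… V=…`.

2πR = 2π·38 = 238.761042
per-turn = √(238.761042² + 7²) = √(57006.8350 + 49) = √57055.8350 = 238.863633
L = 1 × 238.863633 = 238.863633
V = π·2.75² × L = 23.758294 × 238.863633 = 5674.992517

L=238.864 V=5674.993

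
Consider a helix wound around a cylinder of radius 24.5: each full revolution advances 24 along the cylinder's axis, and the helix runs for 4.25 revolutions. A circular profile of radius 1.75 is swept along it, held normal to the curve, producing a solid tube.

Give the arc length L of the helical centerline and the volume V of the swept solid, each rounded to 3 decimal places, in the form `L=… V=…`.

2πR = 2π·24.5 = 153.938040
per-turn = √(153.938040² + 24²) = √(23696.9202 + 576) = √24272.9202 = 155.797690
L = 4.25 × 155.797690 = 662.140182
V = π·1.75² × L = 9.621128 × 662.140182 = 6370.535114

L=662.140 V=6370.535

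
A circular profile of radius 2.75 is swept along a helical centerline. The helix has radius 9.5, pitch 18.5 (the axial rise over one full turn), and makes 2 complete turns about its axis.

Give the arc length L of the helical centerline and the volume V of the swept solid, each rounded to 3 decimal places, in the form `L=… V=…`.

L=124.983 V=2969.379

2πR = 2π·9.5 = 59.690260
per-turn = √(59.690260² + 18.5²) = √(3562.9272 + 342.25) = √3905.1772 = 62.491417
L = 2 × 62.491417 = 124.982834
V = π·2.75² × L = 23.758294 × 124.982834 = 2969.378967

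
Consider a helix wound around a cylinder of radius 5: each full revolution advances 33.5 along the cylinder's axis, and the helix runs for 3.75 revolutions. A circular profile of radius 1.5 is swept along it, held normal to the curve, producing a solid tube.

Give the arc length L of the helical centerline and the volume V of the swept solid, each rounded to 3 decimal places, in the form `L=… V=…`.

2πR = 2π·5 = 31.415927
per-turn = √(31.415927² + 33.5²) = √(986.9604 + 1122.25) = √2109.2104 = 45.926141
L = 3.75 × 45.926141 = 172.223029
V = π·1.5² × L = 7.068583 × 172.223029 = 1217.372858

L=172.223 V=1217.373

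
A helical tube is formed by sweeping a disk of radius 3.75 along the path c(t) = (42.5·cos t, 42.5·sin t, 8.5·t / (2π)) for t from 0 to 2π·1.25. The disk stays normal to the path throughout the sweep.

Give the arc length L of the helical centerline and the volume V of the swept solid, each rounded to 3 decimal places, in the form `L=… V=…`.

L=333.963 V=14754.046

2πR = 2π·42.5 = 267.035376
per-turn = √(267.035376² + 8.5²) = √(71307.8918 + 72.25) = √71380.1418 = 267.170623
L = 1.25 × 267.170623 = 333.963279
V = π·3.75² × L = 44.178647 × 333.963279 = 14754.045700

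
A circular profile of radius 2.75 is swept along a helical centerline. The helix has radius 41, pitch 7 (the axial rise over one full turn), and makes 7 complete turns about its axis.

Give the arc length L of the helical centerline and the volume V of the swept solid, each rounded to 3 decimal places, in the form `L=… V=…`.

L=1803.940 V=42858.533

2πR = 2π·41 = 257.610598
per-turn = √(257.610598² + 7²) = √(66363.2200 + 49) = √66412.2200 = 257.705685
L = 7 × 257.705685 = 1803.939794
V = π·2.75² × L = 23.758294 × 1803.939794 = 42858.532778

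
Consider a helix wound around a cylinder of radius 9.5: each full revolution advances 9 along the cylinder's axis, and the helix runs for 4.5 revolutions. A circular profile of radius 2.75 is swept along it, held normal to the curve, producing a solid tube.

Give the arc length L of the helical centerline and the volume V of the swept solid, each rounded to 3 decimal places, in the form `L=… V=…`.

L=271.642 V=6453.757

2πR = 2π·9.5 = 59.690260
per-turn = √(59.690260² + 9²) = √(3562.9272 + 81) = √3643.9272 = 60.364950
L = 4.5 × 60.364950 = 271.642275
V = π·2.75² × L = 23.758294 × 271.642275 = 6453.757153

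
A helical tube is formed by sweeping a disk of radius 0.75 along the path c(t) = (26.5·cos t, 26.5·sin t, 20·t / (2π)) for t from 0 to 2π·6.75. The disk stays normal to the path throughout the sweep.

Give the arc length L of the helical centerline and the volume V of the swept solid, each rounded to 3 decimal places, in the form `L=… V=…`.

L=1131.984 V=2000.380

2πR = 2π·26.5 = 166.504411
per-turn = √(166.504411² + 20²) = √(27723.7188 + 400) = √28123.7188 = 167.701278
L = 6.75 × 167.701278 = 1131.983629
V = π·0.75² × L = 1.767146 × 1131.983629 = 2000.380192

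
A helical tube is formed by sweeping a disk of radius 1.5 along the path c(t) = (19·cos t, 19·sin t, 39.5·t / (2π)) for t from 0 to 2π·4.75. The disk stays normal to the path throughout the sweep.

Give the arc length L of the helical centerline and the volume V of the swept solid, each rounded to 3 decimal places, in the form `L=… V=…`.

2πR = 2π·19 = 119.380521
per-turn = √(119.380521² + 39.5²) = √(14251.7088 + 1560.25) = √15811.9588 = 125.745611
L = 4.75 × 125.745611 = 597.291654
V = π·1.5² × L = 7.068583 × 597.291654 = 4222.005909

L=597.292 V=4222.006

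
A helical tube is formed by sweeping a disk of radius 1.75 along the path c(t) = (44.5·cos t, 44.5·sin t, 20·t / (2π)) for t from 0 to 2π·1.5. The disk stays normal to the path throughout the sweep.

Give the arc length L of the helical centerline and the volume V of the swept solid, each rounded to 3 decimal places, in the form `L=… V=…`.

L=420.474 V=4045.436

2πR = 2π·44.5 = 279.601746
per-turn = √(279.601746² + 20²) = √(78177.1365 + 400) = √78577.1365 = 280.316137
L = 1.5 × 280.316137 = 420.474205
V = π·1.75² × L = 9.621128 × 420.474205 = 4045.435937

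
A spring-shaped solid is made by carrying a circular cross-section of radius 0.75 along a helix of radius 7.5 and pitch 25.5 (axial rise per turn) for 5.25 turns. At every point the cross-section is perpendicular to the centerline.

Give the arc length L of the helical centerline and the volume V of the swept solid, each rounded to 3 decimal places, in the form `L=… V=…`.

2πR = 2π·7.5 = 47.123890
per-turn = √(47.123890² + 25.5²) = √(2220.6610 + 650.25) = √2870.9110 = 53.580883
L = 5.25 × 53.580883 = 281.299634
V = π·0.75² × L = 1.767146 × 281.299634 = 497.097486

L=281.300 V=497.097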